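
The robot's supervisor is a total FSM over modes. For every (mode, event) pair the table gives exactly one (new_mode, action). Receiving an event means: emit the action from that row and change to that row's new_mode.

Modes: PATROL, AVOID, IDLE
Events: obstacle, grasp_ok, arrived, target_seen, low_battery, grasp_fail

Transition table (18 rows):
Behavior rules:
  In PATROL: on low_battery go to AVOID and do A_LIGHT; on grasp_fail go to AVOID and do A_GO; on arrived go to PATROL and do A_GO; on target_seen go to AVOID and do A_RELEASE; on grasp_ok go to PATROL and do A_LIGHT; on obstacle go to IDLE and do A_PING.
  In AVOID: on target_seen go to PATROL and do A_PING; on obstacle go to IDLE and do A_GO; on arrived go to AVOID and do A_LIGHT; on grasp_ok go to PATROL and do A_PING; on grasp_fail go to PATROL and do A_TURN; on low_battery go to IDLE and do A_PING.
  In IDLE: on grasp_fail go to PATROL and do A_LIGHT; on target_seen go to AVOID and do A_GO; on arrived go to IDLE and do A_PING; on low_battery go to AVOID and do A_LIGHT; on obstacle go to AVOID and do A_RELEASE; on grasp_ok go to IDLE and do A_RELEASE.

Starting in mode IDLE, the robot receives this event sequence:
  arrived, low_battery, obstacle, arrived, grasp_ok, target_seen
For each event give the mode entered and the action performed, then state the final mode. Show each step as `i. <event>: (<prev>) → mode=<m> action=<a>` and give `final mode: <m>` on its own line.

final mode: AVOID

1. arrived: (IDLE) → mode=IDLE action=A_PING
2. low_battery: (IDLE) → mode=AVOID action=A_LIGHT
3. obstacle: (AVOID) → mode=IDLE action=A_GO
4. arrived: (IDLE) → mode=IDLE action=A_PING
5. grasp_ok: (IDLE) → mode=IDLE action=A_RELEASE
6. target_seen: (IDLE) → mode=AVOID action=A_GO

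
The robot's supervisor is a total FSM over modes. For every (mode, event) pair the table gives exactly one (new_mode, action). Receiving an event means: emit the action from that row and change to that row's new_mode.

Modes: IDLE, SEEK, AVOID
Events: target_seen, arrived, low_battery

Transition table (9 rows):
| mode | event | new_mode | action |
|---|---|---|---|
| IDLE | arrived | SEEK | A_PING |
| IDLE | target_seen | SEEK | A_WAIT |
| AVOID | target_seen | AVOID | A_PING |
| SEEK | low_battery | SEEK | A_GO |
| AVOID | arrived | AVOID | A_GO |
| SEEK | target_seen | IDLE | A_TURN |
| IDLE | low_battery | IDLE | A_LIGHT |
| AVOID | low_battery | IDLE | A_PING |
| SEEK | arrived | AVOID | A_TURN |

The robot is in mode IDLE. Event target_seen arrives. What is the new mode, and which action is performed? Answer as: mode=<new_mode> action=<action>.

mode=SEEK action=A_WAIT

current mode = IDLE; filter table to that mode:
  (IDLE, arrived) → (SEEK, A_PING)
  (IDLE, target_seen) → (SEEK, A_WAIT)  ← event matches
  (IDLE, low_battery) → (IDLE, A_LIGHT)
event = target_seen selects (SEEK, A_WAIT)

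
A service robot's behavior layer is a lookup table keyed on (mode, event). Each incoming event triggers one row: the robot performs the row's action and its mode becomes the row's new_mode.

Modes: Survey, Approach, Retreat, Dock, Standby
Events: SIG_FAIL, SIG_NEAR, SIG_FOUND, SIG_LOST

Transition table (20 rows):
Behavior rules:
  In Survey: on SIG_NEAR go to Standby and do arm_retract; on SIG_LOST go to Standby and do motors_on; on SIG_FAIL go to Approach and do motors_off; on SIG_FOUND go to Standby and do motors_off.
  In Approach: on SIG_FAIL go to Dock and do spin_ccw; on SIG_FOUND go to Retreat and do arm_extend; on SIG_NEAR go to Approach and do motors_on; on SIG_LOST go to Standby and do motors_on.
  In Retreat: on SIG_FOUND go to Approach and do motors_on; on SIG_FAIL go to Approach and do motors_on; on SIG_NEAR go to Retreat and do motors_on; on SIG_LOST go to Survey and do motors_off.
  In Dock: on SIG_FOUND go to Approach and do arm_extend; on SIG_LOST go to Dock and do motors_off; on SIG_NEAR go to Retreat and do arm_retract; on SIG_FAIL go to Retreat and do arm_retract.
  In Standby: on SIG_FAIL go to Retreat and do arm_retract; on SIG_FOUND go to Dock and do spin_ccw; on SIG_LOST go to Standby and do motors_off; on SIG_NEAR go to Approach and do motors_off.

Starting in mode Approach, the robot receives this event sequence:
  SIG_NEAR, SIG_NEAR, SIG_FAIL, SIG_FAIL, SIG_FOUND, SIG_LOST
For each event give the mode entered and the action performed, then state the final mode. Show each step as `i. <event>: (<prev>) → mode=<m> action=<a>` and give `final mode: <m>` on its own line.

1. SIG_NEAR: (Approach) → mode=Approach action=motors_on
2. SIG_NEAR: (Approach) → mode=Approach action=motors_on
3. SIG_FAIL: (Approach) → mode=Dock action=spin_ccw
4. SIG_FAIL: (Dock) → mode=Retreat action=arm_retract
5. SIG_FOUND: (Retreat) → mode=Approach action=motors_on
6. SIG_LOST: (Approach) → mode=Standby action=motors_on

final mode: Standby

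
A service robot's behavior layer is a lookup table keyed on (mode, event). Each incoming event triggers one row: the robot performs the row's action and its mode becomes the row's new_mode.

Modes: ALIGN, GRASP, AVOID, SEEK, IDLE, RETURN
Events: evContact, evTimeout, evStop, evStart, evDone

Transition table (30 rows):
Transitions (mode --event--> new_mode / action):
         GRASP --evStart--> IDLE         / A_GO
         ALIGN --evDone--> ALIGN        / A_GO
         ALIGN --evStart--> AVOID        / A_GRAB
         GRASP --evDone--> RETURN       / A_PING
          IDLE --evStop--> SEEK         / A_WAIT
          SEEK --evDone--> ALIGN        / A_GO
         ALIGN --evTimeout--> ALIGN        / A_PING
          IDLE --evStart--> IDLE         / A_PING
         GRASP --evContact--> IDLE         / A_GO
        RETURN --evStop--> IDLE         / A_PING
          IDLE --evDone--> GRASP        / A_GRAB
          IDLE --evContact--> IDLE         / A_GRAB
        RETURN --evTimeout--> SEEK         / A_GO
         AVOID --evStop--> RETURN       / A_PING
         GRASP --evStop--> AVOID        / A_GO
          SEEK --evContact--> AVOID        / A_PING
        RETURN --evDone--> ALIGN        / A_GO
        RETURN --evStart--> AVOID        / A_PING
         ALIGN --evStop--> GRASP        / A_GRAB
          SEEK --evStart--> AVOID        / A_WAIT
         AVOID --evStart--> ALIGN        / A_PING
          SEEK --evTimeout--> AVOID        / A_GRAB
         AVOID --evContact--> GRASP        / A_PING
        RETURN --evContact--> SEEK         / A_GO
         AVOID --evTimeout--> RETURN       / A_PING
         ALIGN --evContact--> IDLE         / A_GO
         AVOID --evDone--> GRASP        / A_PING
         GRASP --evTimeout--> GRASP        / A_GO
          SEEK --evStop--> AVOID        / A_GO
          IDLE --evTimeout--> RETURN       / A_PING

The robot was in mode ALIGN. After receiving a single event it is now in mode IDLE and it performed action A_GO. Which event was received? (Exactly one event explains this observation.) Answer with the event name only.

try evContact: (ALIGN, evContact) → (IDLE, A_GO)  ← matches
try evTimeout: (ALIGN, evTimeout) → (ALIGN, A_PING)
try evStop: (ALIGN, evStop) → (GRASP, A_GRAB)
try evStart: (ALIGN, evStart) → (AVOID, A_GRAB)
try evDone: (ALIGN, evDone) → (ALIGN, A_GO)

evContact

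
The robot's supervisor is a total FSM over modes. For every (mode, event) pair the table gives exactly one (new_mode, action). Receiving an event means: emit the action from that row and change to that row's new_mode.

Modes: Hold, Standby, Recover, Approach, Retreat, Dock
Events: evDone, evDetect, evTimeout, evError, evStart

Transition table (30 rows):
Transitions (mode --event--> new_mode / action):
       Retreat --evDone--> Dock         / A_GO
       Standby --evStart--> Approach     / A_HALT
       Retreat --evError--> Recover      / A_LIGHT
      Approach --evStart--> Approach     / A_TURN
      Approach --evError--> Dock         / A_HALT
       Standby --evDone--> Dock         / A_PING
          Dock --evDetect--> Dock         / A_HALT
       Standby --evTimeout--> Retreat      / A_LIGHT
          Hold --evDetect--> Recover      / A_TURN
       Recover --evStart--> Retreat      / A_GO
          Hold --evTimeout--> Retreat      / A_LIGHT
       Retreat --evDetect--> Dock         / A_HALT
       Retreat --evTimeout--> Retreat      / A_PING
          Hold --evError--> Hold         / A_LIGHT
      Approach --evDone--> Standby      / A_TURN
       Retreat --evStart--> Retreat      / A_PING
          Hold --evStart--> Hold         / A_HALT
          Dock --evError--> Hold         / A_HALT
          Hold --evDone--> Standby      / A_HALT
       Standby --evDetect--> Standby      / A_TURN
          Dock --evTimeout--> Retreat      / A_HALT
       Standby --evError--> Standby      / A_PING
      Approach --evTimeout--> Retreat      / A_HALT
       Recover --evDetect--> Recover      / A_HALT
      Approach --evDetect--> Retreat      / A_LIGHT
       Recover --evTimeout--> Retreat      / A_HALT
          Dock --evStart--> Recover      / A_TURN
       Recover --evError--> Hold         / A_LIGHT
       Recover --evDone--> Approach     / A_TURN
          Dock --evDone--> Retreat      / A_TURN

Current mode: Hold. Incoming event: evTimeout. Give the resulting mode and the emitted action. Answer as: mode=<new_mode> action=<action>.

current mode = Hold; filter table to that mode:
  (Hold, evDetect) → (Recover, A_TURN)
  (Hold, evTimeout) → (Retreat, A_LIGHT)  ← event matches
  (Hold, evError) → (Hold, A_LIGHT)
  (Hold, evStart) → (Hold, A_HALT)
  (Hold, evDone) → (Standby, A_HALT)
event = evTimeout selects (Retreat, A_LIGHT)

mode=Retreat action=A_LIGHT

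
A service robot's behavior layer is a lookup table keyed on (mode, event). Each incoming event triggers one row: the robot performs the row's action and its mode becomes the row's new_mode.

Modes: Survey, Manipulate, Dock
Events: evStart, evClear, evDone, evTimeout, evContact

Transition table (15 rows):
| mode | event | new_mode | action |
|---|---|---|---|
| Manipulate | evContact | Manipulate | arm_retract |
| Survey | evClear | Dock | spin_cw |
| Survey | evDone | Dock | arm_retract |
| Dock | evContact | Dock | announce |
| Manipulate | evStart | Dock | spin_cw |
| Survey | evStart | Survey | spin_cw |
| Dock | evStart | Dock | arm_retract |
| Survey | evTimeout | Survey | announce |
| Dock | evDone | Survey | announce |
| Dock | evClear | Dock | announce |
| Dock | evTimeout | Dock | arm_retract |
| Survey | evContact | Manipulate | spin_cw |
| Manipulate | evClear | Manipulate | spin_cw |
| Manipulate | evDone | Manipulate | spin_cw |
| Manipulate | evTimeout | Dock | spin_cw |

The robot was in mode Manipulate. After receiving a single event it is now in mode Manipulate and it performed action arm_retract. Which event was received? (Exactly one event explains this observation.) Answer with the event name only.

try evStart: (Manipulate, evStart) → (Dock, spin_cw)
try evClear: (Manipulate, evClear) → (Manipulate, spin_cw)
try evDone: (Manipulate, evDone) → (Manipulate, spin_cw)
try evTimeout: (Manipulate, evTimeout) → (Dock, spin_cw)
try evContact: (Manipulate, evContact) → (Manipulate, arm_retract)  ← matches

evContact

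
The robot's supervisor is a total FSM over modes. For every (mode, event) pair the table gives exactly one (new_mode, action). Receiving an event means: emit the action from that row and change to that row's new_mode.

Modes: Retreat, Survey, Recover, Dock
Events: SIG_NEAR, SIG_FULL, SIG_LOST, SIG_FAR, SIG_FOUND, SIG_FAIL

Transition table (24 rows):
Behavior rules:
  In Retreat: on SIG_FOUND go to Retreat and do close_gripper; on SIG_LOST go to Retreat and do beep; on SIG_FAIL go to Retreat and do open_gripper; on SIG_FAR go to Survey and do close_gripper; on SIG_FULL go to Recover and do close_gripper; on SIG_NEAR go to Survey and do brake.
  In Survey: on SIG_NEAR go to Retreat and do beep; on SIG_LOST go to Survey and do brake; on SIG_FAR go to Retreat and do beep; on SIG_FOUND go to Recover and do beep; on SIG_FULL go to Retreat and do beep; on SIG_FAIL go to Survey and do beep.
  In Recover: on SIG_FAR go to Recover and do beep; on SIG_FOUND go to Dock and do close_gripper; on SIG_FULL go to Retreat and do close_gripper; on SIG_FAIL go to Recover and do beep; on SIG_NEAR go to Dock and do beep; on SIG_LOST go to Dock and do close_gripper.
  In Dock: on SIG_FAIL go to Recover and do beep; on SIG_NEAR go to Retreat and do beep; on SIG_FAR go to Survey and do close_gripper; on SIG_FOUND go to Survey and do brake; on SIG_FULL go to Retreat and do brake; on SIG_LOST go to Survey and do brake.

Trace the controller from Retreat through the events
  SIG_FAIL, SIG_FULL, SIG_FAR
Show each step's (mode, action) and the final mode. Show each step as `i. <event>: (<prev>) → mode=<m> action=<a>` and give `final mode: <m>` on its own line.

final mode: Recover

1. SIG_FAIL: (Retreat) → mode=Retreat action=open_gripper
2. SIG_FULL: (Retreat) → mode=Recover action=close_gripper
3. SIG_FAR: (Recover) → mode=Recover action=beep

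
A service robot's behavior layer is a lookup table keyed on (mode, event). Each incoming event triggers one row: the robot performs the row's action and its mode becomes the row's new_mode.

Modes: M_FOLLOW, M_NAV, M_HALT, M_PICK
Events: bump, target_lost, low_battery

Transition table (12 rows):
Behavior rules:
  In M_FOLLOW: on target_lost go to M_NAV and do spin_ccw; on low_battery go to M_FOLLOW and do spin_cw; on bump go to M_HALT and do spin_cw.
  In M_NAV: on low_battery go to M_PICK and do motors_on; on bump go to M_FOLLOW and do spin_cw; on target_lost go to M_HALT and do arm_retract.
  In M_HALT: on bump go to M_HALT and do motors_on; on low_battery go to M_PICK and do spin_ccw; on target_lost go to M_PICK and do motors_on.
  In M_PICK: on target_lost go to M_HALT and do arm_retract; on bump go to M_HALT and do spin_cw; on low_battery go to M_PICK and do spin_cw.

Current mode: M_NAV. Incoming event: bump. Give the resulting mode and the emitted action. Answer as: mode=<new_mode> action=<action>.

mode=M_FOLLOW action=spin_cw

current mode = M_NAV; filter table to that mode:
  (M_NAV, low_battery) → (M_PICK, motors_on)
  (M_NAV, bump) → (M_FOLLOW, spin_cw)  ← event matches
  (M_NAV, target_lost) → (M_HALT, arm_retract)
event = bump selects (M_FOLLOW, spin_cw)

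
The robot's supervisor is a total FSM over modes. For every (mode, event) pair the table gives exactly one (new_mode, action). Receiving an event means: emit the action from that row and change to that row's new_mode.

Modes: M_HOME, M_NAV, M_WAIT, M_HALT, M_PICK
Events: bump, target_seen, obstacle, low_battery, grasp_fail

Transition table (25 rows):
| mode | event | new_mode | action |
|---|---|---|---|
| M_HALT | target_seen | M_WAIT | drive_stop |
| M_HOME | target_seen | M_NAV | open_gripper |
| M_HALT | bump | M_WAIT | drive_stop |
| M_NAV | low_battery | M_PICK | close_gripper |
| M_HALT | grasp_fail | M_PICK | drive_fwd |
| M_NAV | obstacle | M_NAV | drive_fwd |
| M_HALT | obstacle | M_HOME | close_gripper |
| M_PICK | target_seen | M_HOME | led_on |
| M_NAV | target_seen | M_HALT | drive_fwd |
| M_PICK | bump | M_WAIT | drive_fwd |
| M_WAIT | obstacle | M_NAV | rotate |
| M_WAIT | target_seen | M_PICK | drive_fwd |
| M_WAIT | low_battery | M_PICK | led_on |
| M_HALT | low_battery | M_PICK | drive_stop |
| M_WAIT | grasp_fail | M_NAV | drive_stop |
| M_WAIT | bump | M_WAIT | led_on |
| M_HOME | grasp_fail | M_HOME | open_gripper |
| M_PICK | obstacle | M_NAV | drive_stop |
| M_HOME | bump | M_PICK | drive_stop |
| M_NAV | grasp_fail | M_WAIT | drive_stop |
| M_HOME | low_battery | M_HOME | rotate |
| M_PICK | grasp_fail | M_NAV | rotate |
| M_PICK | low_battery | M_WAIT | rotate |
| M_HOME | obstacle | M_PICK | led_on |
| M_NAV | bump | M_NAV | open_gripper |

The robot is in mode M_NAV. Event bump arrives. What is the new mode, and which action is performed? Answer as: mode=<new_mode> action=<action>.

mode=M_NAV action=open_gripper

current mode = M_NAV; filter table to that mode:
  (M_NAV, low_battery) → (M_PICK, close_gripper)
  (M_NAV, obstacle) → (M_NAV, drive_fwd)
  (M_NAV, target_seen) → (M_HALT, drive_fwd)
  (M_NAV, grasp_fail) → (M_WAIT, drive_stop)
  (M_NAV, bump) → (M_NAV, open_gripper)  ← event matches
event = bump selects (M_NAV, open_gripper)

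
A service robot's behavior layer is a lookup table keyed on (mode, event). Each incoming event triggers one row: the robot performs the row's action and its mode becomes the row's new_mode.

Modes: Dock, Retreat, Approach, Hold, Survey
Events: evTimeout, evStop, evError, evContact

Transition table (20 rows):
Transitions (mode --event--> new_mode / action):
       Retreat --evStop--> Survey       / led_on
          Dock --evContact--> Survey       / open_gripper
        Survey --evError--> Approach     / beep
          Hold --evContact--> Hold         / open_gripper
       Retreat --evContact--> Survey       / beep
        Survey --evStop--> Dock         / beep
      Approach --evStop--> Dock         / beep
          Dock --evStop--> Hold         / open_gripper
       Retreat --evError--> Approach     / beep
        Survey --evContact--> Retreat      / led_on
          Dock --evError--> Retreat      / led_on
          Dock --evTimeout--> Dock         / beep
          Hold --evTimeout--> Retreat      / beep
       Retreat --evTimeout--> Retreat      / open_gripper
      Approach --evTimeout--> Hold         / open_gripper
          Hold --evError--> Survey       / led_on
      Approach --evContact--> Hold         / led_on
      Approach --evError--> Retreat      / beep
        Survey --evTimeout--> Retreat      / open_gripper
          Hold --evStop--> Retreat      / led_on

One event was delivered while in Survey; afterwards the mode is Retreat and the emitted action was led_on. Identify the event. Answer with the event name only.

try evTimeout: (Survey, evTimeout) → (Retreat, open_gripper)
try evStop: (Survey, evStop) → (Dock, beep)
try evError: (Survey, evError) → (Approach, beep)
try evContact: (Survey, evContact) → (Retreat, led_on)  ← matches

evContact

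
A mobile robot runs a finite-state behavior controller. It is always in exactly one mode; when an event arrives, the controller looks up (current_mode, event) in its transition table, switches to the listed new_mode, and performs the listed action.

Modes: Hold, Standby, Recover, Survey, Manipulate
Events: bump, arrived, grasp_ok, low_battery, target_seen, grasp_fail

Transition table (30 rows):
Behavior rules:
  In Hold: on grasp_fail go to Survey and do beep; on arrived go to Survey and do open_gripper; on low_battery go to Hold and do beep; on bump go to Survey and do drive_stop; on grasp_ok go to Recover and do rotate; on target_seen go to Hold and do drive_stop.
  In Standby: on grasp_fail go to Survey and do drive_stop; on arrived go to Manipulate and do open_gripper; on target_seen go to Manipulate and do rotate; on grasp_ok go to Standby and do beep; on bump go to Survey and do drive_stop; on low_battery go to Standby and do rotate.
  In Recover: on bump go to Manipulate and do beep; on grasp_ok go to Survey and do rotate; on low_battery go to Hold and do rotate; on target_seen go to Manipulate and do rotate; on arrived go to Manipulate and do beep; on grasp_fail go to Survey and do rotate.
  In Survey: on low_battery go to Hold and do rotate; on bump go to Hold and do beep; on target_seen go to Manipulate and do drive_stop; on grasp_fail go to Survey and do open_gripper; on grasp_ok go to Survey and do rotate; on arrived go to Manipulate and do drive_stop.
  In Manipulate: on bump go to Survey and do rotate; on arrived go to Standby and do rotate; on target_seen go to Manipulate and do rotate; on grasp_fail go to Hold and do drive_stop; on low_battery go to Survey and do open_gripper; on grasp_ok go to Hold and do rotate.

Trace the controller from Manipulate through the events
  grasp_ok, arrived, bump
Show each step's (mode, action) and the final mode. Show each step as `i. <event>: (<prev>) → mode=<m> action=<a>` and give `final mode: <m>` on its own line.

1. grasp_ok: (Manipulate) → mode=Hold action=rotate
2. arrived: (Hold) → mode=Survey action=open_gripper
3. bump: (Survey) → mode=Hold action=beep

final mode: Hold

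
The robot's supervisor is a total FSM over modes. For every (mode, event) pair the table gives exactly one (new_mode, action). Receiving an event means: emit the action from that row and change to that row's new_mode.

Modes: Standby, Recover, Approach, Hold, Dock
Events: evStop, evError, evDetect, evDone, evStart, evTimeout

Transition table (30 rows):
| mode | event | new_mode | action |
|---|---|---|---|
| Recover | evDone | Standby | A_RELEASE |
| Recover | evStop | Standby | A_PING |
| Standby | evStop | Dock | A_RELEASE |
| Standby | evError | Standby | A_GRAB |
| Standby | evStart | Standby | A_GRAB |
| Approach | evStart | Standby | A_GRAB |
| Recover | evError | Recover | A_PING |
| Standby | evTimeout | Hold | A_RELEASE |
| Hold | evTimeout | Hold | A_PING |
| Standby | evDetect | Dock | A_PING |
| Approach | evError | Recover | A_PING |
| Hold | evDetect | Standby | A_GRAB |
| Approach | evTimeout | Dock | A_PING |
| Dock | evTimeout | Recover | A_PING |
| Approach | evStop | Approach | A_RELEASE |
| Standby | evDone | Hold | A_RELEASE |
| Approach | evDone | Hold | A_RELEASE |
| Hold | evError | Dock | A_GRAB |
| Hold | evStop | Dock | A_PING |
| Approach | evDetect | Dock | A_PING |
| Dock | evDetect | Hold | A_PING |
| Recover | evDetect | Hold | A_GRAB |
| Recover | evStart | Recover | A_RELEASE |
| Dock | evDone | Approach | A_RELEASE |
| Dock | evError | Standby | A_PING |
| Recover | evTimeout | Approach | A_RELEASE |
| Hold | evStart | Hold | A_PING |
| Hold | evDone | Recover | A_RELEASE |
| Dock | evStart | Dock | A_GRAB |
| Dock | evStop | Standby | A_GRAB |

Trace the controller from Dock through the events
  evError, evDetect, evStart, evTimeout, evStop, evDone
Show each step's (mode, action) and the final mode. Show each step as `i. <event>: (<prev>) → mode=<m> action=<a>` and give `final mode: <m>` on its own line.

final mode: Hold

1. evError: (Dock) → mode=Standby action=A_PING
2. evDetect: (Standby) → mode=Dock action=A_PING
3. evStart: (Dock) → mode=Dock action=A_GRAB
4. evTimeout: (Dock) → mode=Recover action=A_PING
5. evStop: (Recover) → mode=Standby action=A_PING
6. evDone: (Standby) → mode=Hold action=A_RELEASE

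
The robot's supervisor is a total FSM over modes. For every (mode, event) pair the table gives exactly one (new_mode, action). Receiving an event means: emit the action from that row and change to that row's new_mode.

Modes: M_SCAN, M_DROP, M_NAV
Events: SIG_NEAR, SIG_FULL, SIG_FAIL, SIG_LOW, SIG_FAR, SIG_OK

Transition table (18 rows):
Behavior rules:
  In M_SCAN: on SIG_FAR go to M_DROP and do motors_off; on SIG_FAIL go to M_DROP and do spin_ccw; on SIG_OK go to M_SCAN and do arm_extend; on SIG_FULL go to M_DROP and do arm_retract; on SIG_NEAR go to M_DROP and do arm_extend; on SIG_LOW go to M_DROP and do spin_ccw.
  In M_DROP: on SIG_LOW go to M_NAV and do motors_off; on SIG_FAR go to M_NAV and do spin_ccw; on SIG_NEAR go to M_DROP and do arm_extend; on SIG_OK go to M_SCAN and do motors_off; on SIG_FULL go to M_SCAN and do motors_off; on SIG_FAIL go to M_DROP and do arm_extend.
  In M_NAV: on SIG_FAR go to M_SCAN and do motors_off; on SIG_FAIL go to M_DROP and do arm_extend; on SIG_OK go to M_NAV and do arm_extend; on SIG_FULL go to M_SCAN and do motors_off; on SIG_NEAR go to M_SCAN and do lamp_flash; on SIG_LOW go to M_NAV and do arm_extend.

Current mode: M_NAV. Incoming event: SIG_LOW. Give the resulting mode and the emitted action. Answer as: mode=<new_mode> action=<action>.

mode=M_NAV action=arm_extend

current mode = M_NAV; filter table to that mode:
  (M_NAV, SIG_FAR) → (M_SCAN, motors_off)
  (M_NAV, SIG_FAIL) → (M_DROP, arm_extend)
  (M_NAV, SIG_OK) → (M_NAV, arm_extend)
  (M_NAV, SIG_FULL) → (M_SCAN, motors_off)
  (M_NAV, SIG_NEAR) → (M_SCAN, lamp_flash)
  (M_NAV, SIG_LOW) → (M_NAV, arm_extend)  ← event matches
event = SIG_LOW selects (M_NAV, arm_extend)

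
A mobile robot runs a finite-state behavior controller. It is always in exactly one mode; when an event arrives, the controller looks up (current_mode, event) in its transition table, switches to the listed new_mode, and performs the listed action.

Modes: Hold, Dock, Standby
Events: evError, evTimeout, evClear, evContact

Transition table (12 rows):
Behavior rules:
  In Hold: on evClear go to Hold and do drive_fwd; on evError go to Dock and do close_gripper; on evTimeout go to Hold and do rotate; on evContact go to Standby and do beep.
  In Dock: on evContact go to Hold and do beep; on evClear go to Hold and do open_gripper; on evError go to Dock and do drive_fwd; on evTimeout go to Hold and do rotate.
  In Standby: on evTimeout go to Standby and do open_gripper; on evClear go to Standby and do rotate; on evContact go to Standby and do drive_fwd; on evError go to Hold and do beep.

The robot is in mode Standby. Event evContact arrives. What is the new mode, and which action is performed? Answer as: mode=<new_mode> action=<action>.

current mode = Standby; filter table to that mode:
  (Standby, evTimeout) → (Standby, open_gripper)
  (Standby, evClear) → (Standby, rotate)
  (Standby, evContact) → (Standby, drive_fwd)  ← event matches
  (Standby, evError) → (Hold, beep)
event = evContact selects (Standby, drive_fwd)

mode=Standby action=drive_fwd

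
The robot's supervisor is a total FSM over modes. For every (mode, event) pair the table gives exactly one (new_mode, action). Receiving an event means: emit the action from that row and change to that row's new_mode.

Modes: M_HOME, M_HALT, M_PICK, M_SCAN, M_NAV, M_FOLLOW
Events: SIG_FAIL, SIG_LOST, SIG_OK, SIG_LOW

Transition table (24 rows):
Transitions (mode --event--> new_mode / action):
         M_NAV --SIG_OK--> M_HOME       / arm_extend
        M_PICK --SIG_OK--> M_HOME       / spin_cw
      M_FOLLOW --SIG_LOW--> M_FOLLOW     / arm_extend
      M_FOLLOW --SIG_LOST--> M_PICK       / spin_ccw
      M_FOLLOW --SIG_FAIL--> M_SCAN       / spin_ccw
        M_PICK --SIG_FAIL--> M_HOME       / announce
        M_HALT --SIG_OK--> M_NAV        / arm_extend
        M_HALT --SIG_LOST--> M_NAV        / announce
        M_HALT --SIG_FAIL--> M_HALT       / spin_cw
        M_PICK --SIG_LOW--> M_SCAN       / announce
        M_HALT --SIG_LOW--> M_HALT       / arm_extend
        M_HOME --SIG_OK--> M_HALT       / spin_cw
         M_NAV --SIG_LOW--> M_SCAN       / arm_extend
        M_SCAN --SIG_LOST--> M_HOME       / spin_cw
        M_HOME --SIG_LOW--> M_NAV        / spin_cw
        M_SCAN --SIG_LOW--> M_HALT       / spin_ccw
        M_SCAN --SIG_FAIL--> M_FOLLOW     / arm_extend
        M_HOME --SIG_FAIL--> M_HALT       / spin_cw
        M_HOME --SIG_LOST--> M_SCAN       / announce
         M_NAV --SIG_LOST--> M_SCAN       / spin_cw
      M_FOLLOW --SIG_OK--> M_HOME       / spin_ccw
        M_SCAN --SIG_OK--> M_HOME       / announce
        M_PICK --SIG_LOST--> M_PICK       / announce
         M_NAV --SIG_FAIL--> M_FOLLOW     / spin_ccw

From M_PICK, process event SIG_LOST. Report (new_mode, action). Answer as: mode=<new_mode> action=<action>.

current mode = M_PICK; filter table to that mode:
  (M_PICK, SIG_OK) → (M_HOME, spin_cw)
  (M_PICK, SIG_FAIL) → (M_HOME, announce)
  (M_PICK, SIG_LOW) → (M_SCAN, announce)
  (M_PICK, SIG_LOST) → (M_PICK, announce)  ← event matches
event = SIG_LOST selects (M_PICK, announce)

mode=M_PICK action=announce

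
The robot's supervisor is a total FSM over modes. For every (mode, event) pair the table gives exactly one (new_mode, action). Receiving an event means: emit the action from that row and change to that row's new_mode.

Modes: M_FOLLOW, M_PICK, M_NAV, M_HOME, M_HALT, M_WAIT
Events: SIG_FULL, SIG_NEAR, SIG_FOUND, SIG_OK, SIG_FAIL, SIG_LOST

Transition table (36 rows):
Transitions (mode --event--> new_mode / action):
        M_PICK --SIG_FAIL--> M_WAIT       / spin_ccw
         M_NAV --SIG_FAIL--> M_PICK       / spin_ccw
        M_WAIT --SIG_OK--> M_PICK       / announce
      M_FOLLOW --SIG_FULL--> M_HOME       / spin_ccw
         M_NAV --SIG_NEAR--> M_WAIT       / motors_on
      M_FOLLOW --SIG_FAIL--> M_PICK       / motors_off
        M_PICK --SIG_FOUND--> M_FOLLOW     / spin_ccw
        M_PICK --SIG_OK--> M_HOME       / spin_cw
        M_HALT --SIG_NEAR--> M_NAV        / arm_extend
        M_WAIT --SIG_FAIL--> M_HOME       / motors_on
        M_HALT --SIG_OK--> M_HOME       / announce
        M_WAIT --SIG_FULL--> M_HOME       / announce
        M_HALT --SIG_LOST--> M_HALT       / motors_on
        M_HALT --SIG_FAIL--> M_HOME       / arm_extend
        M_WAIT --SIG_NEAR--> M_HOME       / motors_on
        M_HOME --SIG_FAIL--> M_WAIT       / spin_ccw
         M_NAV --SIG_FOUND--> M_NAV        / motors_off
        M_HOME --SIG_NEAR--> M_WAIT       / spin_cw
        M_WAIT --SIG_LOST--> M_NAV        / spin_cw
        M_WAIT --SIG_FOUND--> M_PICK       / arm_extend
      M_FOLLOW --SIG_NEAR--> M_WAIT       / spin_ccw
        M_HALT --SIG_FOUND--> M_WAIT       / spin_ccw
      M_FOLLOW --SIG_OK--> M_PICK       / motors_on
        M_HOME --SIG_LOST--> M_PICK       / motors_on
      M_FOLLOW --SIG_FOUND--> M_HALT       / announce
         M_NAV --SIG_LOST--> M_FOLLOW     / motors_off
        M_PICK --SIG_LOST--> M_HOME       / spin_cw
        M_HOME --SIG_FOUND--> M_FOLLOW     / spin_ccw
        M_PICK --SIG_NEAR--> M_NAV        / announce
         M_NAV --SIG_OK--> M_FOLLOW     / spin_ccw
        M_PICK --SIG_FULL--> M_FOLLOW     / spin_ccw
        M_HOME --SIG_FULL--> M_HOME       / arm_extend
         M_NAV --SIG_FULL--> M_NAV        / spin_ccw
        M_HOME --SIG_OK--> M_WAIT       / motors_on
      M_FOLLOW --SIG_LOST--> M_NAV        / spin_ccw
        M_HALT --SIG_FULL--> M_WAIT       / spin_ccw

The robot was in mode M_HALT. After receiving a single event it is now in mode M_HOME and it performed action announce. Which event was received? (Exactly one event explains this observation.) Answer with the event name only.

try SIG_FULL: (M_HALT, SIG_FULL) → (M_WAIT, spin_ccw)
try SIG_NEAR: (M_HALT, SIG_NEAR) → (M_NAV, arm_extend)
try SIG_FOUND: (M_HALT, SIG_FOUND) → (M_WAIT, spin_ccw)
try SIG_OK: (M_HALT, SIG_OK) → (M_HOME, announce)  ← matches
try SIG_FAIL: (M_HALT, SIG_FAIL) → (M_HOME, arm_extend)
try SIG_LOST: (M_HALT, SIG_LOST) → (M_HALT, motors_on)

SIG_OK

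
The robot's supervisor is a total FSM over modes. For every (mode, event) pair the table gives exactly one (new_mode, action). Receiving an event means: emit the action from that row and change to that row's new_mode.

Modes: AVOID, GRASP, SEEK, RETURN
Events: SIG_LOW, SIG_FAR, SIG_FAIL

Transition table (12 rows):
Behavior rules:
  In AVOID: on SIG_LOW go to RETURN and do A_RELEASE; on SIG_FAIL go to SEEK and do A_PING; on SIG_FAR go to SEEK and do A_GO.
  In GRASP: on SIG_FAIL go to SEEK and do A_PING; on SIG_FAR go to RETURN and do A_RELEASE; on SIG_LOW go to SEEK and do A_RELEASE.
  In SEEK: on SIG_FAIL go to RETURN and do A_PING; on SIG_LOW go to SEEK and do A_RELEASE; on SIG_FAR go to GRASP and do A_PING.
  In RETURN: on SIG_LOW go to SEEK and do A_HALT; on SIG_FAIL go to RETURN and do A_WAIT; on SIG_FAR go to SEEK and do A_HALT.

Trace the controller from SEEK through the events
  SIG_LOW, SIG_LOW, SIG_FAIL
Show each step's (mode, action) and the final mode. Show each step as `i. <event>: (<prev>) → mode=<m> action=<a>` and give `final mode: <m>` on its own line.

final mode: RETURN

1. SIG_LOW: (SEEK) → mode=SEEK action=A_RELEASE
2. SIG_LOW: (SEEK) → mode=SEEK action=A_RELEASE
3. SIG_FAIL: (SEEK) → mode=RETURN action=A_PING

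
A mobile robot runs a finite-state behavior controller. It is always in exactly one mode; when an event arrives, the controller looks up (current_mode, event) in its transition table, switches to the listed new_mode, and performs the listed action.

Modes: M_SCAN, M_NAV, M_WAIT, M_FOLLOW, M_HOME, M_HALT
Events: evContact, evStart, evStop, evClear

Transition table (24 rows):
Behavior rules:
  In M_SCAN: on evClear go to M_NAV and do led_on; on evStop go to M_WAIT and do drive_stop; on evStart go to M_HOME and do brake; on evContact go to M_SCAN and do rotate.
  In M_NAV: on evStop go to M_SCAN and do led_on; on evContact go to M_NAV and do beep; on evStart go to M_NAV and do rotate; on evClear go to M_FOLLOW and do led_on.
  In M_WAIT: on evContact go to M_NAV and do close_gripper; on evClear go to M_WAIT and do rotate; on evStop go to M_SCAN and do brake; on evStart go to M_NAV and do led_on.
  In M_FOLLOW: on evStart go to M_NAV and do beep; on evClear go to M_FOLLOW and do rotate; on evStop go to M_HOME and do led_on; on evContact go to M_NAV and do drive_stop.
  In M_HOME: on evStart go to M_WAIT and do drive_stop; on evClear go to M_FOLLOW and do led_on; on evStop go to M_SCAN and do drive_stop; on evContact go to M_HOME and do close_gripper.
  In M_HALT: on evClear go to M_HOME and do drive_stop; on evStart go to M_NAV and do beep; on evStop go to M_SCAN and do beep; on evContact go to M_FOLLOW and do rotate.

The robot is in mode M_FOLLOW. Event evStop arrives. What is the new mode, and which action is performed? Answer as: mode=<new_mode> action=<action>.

current mode = M_FOLLOW; filter table to that mode:
  (M_FOLLOW, evStart) → (M_NAV, beep)
  (M_FOLLOW, evClear) → (M_FOLLOW, rotate)
  (M_FOLLOW, evStop) → (M_HOME, led_on)  ← event matches
  (M_FOLLOW, evContact) → (M_NAV, drive_stop)
event = evStop selects (M_HOME, led_on)

mode=M_HOME action=led_on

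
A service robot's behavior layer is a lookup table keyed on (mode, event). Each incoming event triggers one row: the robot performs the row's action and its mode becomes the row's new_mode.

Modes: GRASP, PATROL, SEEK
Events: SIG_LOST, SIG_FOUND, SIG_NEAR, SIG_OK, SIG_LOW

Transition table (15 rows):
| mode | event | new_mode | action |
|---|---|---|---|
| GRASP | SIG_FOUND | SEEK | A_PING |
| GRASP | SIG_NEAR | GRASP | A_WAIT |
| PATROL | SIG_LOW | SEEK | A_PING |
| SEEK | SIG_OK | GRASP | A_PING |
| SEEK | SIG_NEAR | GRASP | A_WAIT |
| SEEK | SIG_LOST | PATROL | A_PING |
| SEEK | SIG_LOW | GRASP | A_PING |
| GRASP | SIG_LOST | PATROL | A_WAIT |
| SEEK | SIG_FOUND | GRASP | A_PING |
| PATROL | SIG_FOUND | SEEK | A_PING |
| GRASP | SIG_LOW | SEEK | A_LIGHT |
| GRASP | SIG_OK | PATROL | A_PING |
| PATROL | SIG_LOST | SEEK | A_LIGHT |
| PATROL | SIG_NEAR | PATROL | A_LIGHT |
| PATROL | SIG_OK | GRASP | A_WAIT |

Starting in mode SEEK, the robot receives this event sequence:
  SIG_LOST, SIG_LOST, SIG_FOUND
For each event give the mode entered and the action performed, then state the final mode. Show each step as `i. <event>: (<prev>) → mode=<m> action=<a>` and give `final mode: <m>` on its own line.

final mode: GRASP

1. SIG_LOST: (SEEK) → mode=PATROL action=A_PING
2. SIG_LOST: (PATROL) → mode=SEEK action=A_LIGHT
3. SIG_FOUND: (SEEK) → mode=GRASP action=A_PING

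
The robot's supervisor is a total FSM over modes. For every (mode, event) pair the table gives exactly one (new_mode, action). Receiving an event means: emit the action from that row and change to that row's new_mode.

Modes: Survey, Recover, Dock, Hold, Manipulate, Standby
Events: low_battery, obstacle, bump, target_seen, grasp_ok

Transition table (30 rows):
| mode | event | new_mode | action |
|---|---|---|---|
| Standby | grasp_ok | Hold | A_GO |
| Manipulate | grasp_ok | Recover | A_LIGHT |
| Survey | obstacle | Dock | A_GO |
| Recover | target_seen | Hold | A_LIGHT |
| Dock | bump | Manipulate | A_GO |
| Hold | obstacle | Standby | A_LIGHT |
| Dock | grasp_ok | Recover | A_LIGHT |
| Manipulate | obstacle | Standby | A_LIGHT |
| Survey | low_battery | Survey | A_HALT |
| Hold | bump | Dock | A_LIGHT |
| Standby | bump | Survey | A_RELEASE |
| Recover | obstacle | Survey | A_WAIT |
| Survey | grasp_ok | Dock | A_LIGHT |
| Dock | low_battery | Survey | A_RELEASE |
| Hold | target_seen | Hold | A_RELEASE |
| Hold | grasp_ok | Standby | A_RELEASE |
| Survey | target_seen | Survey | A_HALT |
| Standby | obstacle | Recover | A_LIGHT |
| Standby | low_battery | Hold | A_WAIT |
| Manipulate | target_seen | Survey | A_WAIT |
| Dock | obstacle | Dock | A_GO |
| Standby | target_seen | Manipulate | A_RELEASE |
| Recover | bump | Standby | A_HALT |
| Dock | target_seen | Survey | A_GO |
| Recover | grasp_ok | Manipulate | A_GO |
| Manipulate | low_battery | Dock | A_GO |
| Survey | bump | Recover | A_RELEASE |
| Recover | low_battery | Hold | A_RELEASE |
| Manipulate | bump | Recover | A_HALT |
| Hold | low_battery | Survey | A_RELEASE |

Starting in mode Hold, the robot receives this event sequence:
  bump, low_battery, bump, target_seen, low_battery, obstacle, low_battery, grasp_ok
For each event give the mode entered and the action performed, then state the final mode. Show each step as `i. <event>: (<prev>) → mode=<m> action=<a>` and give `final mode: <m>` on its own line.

1. bump: (Hold) → mode=Dock action=A_LIGHT
2. low_battery: (Dock) → mode=Survey action=A_RELEASE
3. bump: (Survey) → mode=Recover action=A_RELEASE
4. target_seen: (Recover) → mode=Hold action=A_LIGHT
5. low_battery: (Hold) → mode=Survey action=A_RELEASE
6. obstacle: (Survey) → mode=Dock action=A_GO
7. low_battery: (Dock) → mode=Survey action=A_RELEASE
8. grasp_ok: (Survey) → mode=Dock action=A_LIGHT

final mode: Dock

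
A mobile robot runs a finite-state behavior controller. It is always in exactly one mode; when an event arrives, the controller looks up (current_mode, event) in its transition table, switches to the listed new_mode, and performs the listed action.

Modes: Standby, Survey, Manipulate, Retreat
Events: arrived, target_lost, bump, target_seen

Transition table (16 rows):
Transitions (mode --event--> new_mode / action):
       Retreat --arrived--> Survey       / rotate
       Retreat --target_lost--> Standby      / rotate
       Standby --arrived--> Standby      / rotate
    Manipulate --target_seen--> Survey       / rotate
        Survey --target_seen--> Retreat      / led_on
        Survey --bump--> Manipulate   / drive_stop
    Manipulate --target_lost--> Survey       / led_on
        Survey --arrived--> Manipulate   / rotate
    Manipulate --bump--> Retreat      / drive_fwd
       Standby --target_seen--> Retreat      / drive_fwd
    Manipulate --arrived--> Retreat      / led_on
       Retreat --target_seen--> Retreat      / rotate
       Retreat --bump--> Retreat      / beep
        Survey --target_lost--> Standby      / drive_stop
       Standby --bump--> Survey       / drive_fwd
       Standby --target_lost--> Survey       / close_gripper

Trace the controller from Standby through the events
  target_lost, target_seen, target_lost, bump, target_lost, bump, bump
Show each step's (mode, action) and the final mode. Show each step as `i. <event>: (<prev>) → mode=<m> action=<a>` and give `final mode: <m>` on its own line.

1. target_lost: (Standby) → mode=Survey action=close_gripper
2. target_seen: (Survey) → mode=Retreat action=led_on
3. target_lost: (Retreat) → mode=Standby action=rotate
4. bump: (Standby) → mode=Survey action=drive_fwd
5. target_lost: (Survey) → mode=Standby action=drive_stop
6. bump: (Standby) → mode=Survey action=drive_fwd
7. bump: (Survey) → mode=Manipulate action=drive_stop

final mode: Manipulate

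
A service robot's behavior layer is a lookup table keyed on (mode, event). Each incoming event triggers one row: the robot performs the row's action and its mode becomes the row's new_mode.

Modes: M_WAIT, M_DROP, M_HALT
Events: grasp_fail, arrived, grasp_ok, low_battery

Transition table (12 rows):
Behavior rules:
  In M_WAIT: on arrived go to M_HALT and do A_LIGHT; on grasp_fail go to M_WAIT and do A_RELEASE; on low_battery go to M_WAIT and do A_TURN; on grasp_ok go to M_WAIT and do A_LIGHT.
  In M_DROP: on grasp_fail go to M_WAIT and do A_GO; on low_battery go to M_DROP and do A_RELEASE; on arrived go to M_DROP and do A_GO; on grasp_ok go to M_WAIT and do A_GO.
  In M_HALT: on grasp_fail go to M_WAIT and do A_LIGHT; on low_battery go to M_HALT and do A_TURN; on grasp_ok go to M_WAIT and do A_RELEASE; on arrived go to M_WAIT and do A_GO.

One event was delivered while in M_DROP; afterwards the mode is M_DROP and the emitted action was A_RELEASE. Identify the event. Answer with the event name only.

try grasp_fail: (M_DROP, grasp_fail) → (M_WAIT, A_GO)
try arrived: (M_DROP, arrived) → (M_DROP, A_GO)
try grasp_ok: (M_DROP, grasp_ok) → (M_WAIT, A_GO)
try low_battery: (M_DROP, low_battery) → (M_DROP, A_RELEASE)  ← matches

low_battery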